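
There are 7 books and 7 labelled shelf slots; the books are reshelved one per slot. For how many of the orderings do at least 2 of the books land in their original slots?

Sum C(7,i)·!(7-i) for i = 2..7:
  i=2: C(7,2)·!5 = 21·44 = 924
  i=3: C(7,3)·!4 = 35·9 = 315
  i=4: C(7,4)·!3 = 35·2 = 70
  i=5: C(7,5)·!2 = 21·1 = 21
  i=6: C(7,6)·!1 = 7·0 = 0
  i=7: C(7,7)·!0 = 1·1 = 1
Total = 1331.

1331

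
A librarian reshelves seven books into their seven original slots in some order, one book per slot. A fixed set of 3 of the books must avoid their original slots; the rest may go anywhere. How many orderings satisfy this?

Inclusion-exclusion on the 3 forbidden self-matches:
Σ_{j=0}^{3} (-1)^j C(3,j)(7-j)!
= C(3,0)·7! - C(3,1)·6! + C(3,2)·5! - C(3,3)·4!
= 5040 - 2160 + 360 - 24
= 3216

3216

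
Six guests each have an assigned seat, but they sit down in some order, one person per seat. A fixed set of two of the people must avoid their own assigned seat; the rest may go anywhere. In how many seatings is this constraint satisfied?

Inclusion-exclusion on the 2 forbidden self-matches:
Σ_{j=0}^{2} (-1)^j C(2,j)(6-j)!
= C(2,0)·6! - C(2,1)·5! + C(2,2)·4!
= 720 - 240 + 24
= 504

504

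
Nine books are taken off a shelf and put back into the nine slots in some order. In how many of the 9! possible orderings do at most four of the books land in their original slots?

361541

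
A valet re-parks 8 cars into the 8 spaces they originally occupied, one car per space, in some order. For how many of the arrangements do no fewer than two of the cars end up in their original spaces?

Sum C(8,i)·!(8-i) for i = 2..8:
  i=2: C(8,2)·!6 = 28·265 = 7420
  i=3: C(8,3)·!5 = 56·44 = 2464
  i=4: C(8,4)·!4 = 70·9 = 630
  i=5: C(8,5)·!3 = 56·2 = 112
  i=6: C(8,6)·!2 = 28·1 = 28
  i=7: C(8,7)·!1 = 8·0 = 0
  i=8: C(8,8)·!0 = 1·1 = 1
Total = 10655.

10655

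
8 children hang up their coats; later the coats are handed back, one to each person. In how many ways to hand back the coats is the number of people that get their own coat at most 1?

Sum C(8,i)·!(8-i) for i = 0..1:
  i=0: C(8,0)·!8 = 1·14833 = 14833
  i=1: C(8,1)·!7 = 8·1854 = 14832
Total = 29665.

29665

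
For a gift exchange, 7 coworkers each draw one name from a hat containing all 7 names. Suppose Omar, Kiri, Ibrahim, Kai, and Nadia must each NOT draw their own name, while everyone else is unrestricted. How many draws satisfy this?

2428

Inclusion-exclusion on the 5 forbidden self-matches:
Σ_{j=0}^{5} (-1)^j C(5,j)(7-j)!
= C(5,0)·7! - C(5,1)·6! + C(5,2)·5! - C(5,3)·4! + C(5,4)·3! - C(5,5)·2!
= 5040 - 3600 + 1200 - 240 + 30 - 2
= 2428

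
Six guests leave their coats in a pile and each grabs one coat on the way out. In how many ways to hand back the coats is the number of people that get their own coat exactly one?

264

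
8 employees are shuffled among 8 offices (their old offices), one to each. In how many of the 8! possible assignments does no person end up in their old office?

14833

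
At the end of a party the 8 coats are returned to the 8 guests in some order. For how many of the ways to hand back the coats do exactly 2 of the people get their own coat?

Pick the 2 fixed positions: C(8,2) = 28 ways.
The remaining 6 must be deranged: !6 = 265.
Total: 28 × 265 = 7420.

7420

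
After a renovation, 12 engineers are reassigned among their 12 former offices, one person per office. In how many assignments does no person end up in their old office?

Use !n = (n-1)(!(n-1) + !(n-2)).
!12 = 11·(14684570 + 1334961) = 11·16019531 = 176214841

176214841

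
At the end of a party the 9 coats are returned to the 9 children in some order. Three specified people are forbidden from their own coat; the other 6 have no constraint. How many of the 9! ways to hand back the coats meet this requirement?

Let A_j be the event that the j-th constrained one is fixed. By inclusion-exclusion over the 3 events:
Σ_{j=0}^{3} (-1)^j C(3,j)(9-j)!
= C(3,0)·9! - C(3,1)·8! + C(3,2)·7! - C(3,3)·6!
= 362880 - 120960 + 15120 - 720
= 256320

256320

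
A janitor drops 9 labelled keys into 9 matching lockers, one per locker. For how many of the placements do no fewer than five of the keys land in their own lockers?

Sum C(9,i)·!(9-i) for i = 5..9:
  i=5: C(9,5)·!4 = 126·9 = 1134
  i=6: C(9,6)·!3 = 84·2 = 168
  i=7: C(9,7)·!2 = 36·1 = 36
  i=8: C(9,8)·!1 = 9·0 = 0
  i=9: C(9,9)·!0 = 1·1 = 1
Total = 1339.

1339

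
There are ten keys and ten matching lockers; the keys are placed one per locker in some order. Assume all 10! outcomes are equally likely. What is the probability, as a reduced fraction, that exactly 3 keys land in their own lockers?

Favorable outcomes: C(10,3)·!7 = 120·1854 = 222480.
Total outcomes: 10! = 3628800.
Probability = 222480/3628800 = 103/1680.

103/1680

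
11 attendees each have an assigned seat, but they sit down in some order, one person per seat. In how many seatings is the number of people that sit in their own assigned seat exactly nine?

Pick the 9 fixed positions: C(11,9) = 55 ways.
The other 2 form a derangement: !2 = 1.
Total: 55 × 1 = 55.

55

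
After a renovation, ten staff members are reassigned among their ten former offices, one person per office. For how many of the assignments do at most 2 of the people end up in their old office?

# with exactly i fixed is C(10,i)·!(10-i); sum over i=0..2:
  i=0: C(10,0)·!10 = 1·1334961 = 1334961
  i=1: C(10,1)·!9 = 10·133496 = 1334960
  i=2: C(10,2)·!8 = 45·14833 = 667485
Total = 3337406.

3337406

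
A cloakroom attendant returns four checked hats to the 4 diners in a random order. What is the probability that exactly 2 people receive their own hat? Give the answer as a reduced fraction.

1/4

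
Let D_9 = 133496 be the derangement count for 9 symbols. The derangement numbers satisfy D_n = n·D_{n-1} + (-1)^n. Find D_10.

D_10 = 10·133496 + 1 = 1334961.

1334961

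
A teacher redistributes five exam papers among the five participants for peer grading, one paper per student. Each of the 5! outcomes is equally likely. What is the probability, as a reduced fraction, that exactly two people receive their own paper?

Favorable outcomes: C(5,2)·!3 = 10·2 = 20.
Total outcomes: 5! = 120.
Probability = 20/120 = 1/6.

1/6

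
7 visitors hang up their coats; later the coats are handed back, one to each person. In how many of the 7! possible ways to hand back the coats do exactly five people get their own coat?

21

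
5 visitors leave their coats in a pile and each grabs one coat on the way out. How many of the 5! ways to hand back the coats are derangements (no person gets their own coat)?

44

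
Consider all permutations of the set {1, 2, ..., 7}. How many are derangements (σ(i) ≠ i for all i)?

1854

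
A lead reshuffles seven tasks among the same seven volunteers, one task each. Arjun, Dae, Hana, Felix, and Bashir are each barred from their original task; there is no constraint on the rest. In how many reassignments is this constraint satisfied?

2428

Inclusion-exclusion on the 5 forbidden self-matches:
Σ_{j=0}^{5} (-1)^j C(5,j)(7-j)!
= C(5,0)·7! - C(5,1)·6! + C(5,2)·5! - C(5,3)·4! + C(5,4)·3! - C(5,5)·2!
= 5040 - 3600 + 1200 - 240 + 30 - 2
= 2428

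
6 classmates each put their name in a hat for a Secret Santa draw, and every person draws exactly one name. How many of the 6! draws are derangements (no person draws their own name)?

265

Use !n = (n-1)(!(n-1) + !(n-2)).
!6 = 5·(44 + 9) = 5·53 = 265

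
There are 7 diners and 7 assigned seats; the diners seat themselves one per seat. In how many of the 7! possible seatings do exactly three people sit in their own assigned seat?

Choose which 3 of the 7 are fixed: C(7,3) = 35.
The remaining 4 must be deranged: !4 = 9.
Total: 35 × 9 = 315.

315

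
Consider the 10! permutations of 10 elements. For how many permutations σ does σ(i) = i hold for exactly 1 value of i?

1334960

Choose which one of the 10 is fixed: C(10,1) = 10.
The other 9 form a derangement: !9 = 133496.
Total: 10 × 133496 = 1334960.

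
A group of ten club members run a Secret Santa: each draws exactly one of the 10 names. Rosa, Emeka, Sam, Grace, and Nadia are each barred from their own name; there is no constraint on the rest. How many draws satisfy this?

2170680

Inclusion-exclusion on the 5 forbidden self-matches:
Σ_{j=0}^{5} (-1)^j C(5,j)(10-j)!
= C(5,0)·10! - C(5,1)·9! + C(5,2)·8! - C(5,3)·7! + C(5,4)·6! - C(5,5)·5!
= 3628800 - 1814400 + 403200 - 50400 + 3600 - 120
= 2170680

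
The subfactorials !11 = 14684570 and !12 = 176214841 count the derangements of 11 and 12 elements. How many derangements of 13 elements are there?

2290792932

!13 = (13-1)·(!12 + !11) = 12·(176214841 + 14684570) = 12·190899411 = 2290792932.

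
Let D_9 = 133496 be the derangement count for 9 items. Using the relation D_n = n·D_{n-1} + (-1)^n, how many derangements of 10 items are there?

1334961

D_10 = 10·133496 + 1 = 1334961.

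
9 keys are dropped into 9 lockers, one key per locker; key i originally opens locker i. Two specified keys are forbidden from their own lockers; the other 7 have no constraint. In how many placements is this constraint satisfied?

287280

Let A_j be the event that the j-th constrained one is fixed. By inclusion-exclusion over the 2 events:
Σ_{j=0}^{2} (-1)^j C(2,j)(9-j)!
= C(2,0)·9! - C(2,1)·8! + C(2,2)·7!
= 362880 - 80640 + 5040
= 287280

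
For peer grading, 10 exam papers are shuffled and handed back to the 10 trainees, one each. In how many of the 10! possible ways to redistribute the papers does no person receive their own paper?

Recurrence: !10 = 10·!9 + (-1)^10.
!10 = 10·133496 + 1 = 1334961

1334961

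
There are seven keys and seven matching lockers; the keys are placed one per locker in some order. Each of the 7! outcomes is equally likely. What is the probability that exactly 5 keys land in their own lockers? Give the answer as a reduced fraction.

Favorable outcomes: C(7,5)·!2 = 21·1 = 21.
Total outcomes: 7! = 5040.
Probability = 21/5040 = 1/240.

1/240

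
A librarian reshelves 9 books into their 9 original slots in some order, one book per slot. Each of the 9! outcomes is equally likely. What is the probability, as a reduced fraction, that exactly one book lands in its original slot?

2119/5760

Favorable outcomes: C(9,1)·!8 = 9·14833 = 133497.
Total outcomes: 9! = 362880.
Probability = 133497/362880 = 2119/5760.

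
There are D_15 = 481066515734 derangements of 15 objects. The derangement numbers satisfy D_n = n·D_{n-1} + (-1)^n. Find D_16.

7697064251745

D_16 = 16·481066515734 + 1 = 7697064251745.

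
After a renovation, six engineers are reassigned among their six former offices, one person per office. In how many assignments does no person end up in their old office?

265

!6 = 6! · Σ_{k=0}^{6} (-1)^k/k!
= 6! - 6!/1! + 6!/2! - 6!/3! + 6!/4! - 6!/5! + 6!/6!
= 720 - 720 + 360 - 120 + 30 - 6 + 1
= 265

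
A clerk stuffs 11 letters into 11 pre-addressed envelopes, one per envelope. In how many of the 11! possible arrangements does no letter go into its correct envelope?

14684570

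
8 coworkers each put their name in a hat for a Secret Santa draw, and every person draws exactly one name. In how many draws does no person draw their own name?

14833

!8 = 8! · Σ_{k=0}^{8} (-1)^k/k!
= 8! - 8!/1! + 8!/2! - 8!/3! + 8!/4! - 8!/5! + 8!/6! - 8!/7! + 8!/8!
= 40320 - 40320 + 20160 - 6720 + 1680 - 336 + 56 - 8 + 1
= 14833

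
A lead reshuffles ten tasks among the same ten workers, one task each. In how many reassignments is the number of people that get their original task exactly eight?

Pick the 8 fixed positions: C(10,8) = 45 ways.
The other 2 form a derangement: !2 = 1.
Total: 45 × 1 = 45.

45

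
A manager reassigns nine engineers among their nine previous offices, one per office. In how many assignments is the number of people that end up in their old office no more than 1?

266993

Sum C(9,i)·!(9-i) for i = 0..1:
  i=0: C(9,0)·!9 = 1·133496 = 133496
  i=1: C(9,1)·!8 = 9·14833 = 133497
Total = 266993.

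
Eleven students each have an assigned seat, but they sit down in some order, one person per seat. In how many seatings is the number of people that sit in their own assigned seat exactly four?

611820

Choose which 4 of the 11 are fixed: C(11,4) = 330.
The other 7 form a derangement: !7 = 1854.
Total: 330 × 1854 = 611820.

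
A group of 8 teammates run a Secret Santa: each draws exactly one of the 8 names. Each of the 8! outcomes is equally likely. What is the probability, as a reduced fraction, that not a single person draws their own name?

2119/5760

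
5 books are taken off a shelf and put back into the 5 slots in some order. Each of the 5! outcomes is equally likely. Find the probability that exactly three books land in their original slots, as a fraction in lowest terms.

1/12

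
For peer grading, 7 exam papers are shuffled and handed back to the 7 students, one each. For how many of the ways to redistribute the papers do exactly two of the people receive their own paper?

924

Choose which 2 of the 7 are fixed: C(7,2) = 21.
The remaining 5 must be deranged: !5 = 44.
Total: 21 × 44 = 924.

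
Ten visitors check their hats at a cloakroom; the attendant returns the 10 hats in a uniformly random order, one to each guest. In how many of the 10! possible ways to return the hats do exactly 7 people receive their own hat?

Pick the 7 fixed positions: C(10,7) = 120 ways.
The remaining 3 must be deranged: !3 = 2.
Total: 120 × 2 = 240.

240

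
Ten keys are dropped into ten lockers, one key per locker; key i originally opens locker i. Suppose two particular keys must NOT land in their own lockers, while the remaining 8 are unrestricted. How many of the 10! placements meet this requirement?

2943360

Let A_j be the event that the j-th constrained one is fixed. By inclusion-exclusion over the 2 events:
Σ_{j=0}^{2} (-1)^j C(2,j)(10-j)!
= C(2,0)·10! - C(2,1)·9! + C(2,2)·8!
= 3628800 - 725760 + 40320
= 2943360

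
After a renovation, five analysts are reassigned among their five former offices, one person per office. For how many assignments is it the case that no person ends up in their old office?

44

!5 is the nearest integer to 5!/e.
5! = 120, and 120/e ≈ 44.15, so !5 = 44.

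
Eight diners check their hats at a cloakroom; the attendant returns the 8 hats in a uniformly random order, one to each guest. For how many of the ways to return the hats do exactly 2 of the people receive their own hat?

Choose which 2 of the 8 are fixed: C(8,2) = 28.
The other 6 form a derangement: !6 = 265.
Total: 28 × 265 = 7420.

7420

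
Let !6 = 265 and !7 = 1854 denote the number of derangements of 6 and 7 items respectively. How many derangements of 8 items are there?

14833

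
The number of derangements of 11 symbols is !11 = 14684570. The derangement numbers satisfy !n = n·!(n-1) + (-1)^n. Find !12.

!12 = 12·14684570 + 1 = 176214841.

176214841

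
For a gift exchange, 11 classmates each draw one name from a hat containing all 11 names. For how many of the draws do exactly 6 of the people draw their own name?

20328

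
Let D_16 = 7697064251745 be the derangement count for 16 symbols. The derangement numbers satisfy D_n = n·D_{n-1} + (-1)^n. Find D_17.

D_17 = 17·7697064251745 - 1 = 130850092279664.

130850092279664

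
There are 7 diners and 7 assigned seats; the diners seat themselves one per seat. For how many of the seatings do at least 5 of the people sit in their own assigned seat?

22

Sum C(7,i)·!(7-i) for i = 5..7:
  i=5: C(7,5)·!2 = 21·1 = 21
  i=6: C(7,6)·!1 = 7·0 = 0
  i=7: C(7,7)·!0 = 1·1 = 1
Total = 22.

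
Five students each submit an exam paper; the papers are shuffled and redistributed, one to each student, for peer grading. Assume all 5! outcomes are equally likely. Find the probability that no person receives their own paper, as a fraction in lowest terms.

Favorable outcomes: !5 = 44.
Total outcomes: 5! = 120.
Probability = 44/120 = 11/30.

11/30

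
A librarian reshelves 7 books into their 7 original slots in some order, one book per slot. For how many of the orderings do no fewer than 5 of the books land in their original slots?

22

Sum C(7,i)·!(7-i) for i = 5..7:
  i=5: C(7,5)·!2 = 21·1 = 21
  i=6: C(7,6)·!1 = 7·0 = 0
  i=7: C(7,7)·!0 = 1·1 = 1
Total = 22.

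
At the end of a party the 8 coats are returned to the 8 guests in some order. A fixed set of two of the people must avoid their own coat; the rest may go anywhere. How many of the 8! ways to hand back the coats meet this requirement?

30960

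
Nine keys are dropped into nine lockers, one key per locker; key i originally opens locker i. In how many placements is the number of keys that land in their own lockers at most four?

Sum C(9,i)·!(9-i) for i = 0..4:
  i=0: C(9,0)·!9 = 1·133496 = 133496
  i=1: C(9,1)·!8 = 9·14833 = 133497
  i=2: C(9,2)·!7 = 36·1854 = 66744
  i=3: C(9,3)·!6 = 84·265 = 22260
  i=4: C(9,4)·!5 = 126·44 = 5544
Total = 361541.

361541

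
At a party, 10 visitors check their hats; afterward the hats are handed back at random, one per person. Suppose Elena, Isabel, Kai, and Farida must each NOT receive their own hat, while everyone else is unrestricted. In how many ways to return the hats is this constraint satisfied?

2399760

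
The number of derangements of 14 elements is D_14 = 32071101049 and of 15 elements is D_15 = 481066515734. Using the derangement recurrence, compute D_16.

D_16 = (16-1)·(D_15 + D_14) = 15·(481066515734 + 32071101049) = 15·513137616783 = 7697064251745.

7697064251745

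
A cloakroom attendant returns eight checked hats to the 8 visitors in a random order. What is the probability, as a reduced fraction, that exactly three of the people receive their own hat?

11/180

Favorable outcomes: C(8,3)·!5 = 56·44 = 2464.
Total outcomes: 8! = 40320.
Probability = 2464/40320 = 11/180.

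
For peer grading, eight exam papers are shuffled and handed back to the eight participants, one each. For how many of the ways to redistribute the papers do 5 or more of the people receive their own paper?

Sum C(8,i)·!(8-i) for i = 5..8:
  i=5: C(8,5)·!3 = 56·2 = 112
  i=6: C(8,6)·!2 = 28·1 = 28
  i=7: C(8,7)·!1 = 8·0 = 0
  i=8: C(8,8)·!0 = 1·1 = 1
Total = 141.

141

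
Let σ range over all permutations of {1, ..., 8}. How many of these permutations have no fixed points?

14833

!8 = 8! · Σ_{k=0}^{8} (-1)^k/k!
= 8! - 8!/1! + 8!/2! - 8!/3! + 8!/4! - 8!/5! + 8!/6! - 8!/7! + 8!/8!
= 40320 - 40320 + 20160 - 6720 + 1680 - 336 + 56 - 8 + 1
= 14833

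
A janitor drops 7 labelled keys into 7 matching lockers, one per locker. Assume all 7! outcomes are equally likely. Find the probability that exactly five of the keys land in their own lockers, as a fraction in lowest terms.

1/240

Favorable outcomes: C(7,5)·!2 = 21·1 = 21.
Total outcomes: 7! = 5040.
Probability = 21/5040 = 1/240.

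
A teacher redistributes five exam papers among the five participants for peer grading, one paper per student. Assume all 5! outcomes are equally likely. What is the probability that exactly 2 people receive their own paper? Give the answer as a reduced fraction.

1/6

Favorable outcomes: C(5,2)·!3 = 10·2 = 20.
Total outcomes: 5! = 120.
Probability = 20/120 = 1/6.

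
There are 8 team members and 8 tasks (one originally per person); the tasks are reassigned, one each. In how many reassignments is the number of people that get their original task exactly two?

Choose which 2 of the 8 are fixed: C(8,2) = 28.
The other 6 form a derangement: !6 = 265.
Total: 28 × 265 = 7420.

7420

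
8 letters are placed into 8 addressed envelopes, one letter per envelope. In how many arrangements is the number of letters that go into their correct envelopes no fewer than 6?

Sum C(8,i)·!(8-i) for i = 6..8:
  i=6: C(8,6)·!2 = 28·1 = 28
  i=7: C(8,7)·!1 = 8·0 = 0
  i=8: C(8,8)·!0 = 1·1 = 1
Total = 29.

29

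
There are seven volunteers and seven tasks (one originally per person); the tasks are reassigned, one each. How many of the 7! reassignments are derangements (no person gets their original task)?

1854

The subfactorial !7 = [7!/e] (nearest integer).
7! = 5040, and 5040/e ≈ 1854.11, so !7 = 1854.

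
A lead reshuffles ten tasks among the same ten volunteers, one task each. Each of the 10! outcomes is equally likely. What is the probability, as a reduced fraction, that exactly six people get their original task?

1/1920

Favorable outcomes: C(10,6)·!4 = 210·9 = 1890.
Total outcomes: 10! = 3628800.
Probability = 1890/3628800 = 1/1920.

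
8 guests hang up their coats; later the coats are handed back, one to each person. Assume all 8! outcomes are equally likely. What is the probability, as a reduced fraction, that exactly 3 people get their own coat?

11/180

Favorable outcomes: C(8,3)·!5 = 56·44 = 2464.
Total outcomes: 8! = 40320.
Probability = 2464/40320 = 11/180.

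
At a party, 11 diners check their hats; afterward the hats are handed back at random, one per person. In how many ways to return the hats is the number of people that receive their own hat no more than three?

39158866

Sum C(11,i)·!(11-i) for i = 0..3:
  i=0: C(11,0)·!11 = 1·14684570 = 14684570
  i=1: C(11,1)·!10 = 11·1334961 = 14684571
  i=2: C(11,2)·!9 = 55·133496 = 7342280
  i=3: C(11,3)·!8 = 165·14833 = 2447445
Total = 39158866.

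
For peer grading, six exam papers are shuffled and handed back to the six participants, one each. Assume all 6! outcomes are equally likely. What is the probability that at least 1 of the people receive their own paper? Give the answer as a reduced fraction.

91/144

Favorable outcomes: Σ_{i≥1} C(6,i)·!(6-i) = 6·44 + 15·9 + 20·2 + 15·1 + 6·0 + 1·1 = 455.
Total outcomes: 6! = 720.
Probability = 455/720 = 91/144.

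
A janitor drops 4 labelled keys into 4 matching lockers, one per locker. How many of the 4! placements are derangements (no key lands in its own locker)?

9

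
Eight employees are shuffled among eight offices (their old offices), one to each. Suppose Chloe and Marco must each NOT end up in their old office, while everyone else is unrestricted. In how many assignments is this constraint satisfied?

Inclusion-exclusion on the 2 forbidden self-matches:
Σ_{j=0}^{2} (-1)^j C(2,j)(8-j)!
= C(2,0)·8! - C(2,1)·7! + C(2,2)·6!
= 40320 - 10080 + 720
= 30960

30960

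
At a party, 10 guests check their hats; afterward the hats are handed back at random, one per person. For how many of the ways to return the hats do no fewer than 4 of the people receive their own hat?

68914

Sum C(10,i)·!(10-i) for i = 4..10:
  i=4: C(10,4)·!6 = 210·265 = 55650
  i=5: C(10,5)·!5 = 252·44 = 11088
  i=6: C(10,6)·!4 = 210·9 = 1890
  i=7: C(10,7)·!3 = 120·2 = 240
  i=8: C(10,8)·!2 = 45·1 = 45
  i=9: C(10,9)·!1 = 10·0 = 0
  i=10: C(10,10)·!0 = 1·1 = 1
Total = 68914.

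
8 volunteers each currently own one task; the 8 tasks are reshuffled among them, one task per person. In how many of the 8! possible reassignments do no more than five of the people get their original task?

40291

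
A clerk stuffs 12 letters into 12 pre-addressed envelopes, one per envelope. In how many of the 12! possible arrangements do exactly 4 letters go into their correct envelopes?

Pick the 4 fixed positions: C(12,4) = 495 ways.
The remaining 8 must be deranged: !8 = 14833.
Total: 495 × 14833 = 7342335.

7342335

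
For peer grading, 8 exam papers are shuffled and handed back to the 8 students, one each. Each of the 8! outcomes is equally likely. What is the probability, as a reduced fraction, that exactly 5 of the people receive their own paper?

1/360

Favorable outcomes: C(8,5)·!3 = 56·2 = 112.
Total outcomes: 8! = 40320.
Probability = 112/40320 = 1/360.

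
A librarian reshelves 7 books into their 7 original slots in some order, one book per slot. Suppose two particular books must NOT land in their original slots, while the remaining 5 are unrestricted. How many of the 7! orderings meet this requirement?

3720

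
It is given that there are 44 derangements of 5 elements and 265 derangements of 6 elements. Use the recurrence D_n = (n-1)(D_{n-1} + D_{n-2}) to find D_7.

D_7 = (7-1)·(D_6 + D_5) = 6·(265 + 44) = 6·309 = 1854.

1854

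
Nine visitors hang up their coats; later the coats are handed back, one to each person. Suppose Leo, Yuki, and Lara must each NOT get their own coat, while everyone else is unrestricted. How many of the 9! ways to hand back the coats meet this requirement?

256320

Inclusion-exclusion on the 3 forbidden self-matches:
Σ_{j=0}^{3} (-1)^j C(3,j)(9-j)!
= C(3,0)·9! - C(3,1)·8! + C(3,2)·7! - C(3,3)·6!
= 362880 - 120960 + 15120 - 720
= 256320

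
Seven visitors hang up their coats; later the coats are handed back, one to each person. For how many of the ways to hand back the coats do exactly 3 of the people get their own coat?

Pick the 3 fixed positions: C(7,3) = 35 ways.
The remaining 4 must be deranged: !4 = 9.
Total: 35 × 9 = 315.

315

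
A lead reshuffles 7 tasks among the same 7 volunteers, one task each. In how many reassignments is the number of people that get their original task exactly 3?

Pick the 3 fixed positions: C(7,3) = 35 ways.
The other 4 form a derangement: !4 = 9.
Total: 35 × 9 = 315.

315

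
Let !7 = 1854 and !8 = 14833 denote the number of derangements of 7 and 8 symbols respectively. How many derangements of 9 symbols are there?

133496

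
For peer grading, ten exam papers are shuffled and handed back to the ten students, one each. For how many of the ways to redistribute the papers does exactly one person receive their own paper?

1334960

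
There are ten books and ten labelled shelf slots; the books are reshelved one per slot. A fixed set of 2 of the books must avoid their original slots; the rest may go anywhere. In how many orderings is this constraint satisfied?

Inclusion-exclusion on the 2 forbidden self-matches:
Σ_{j=0}^{2} (-1)^j C(2,j)(10-j)!
= C(2,0)·10! - C(2,1)·9! + C(2,2)·8!
= 3628800 - 725760 + 40320
= 2943360

2943360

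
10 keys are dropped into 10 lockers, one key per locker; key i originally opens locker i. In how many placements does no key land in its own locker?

1334961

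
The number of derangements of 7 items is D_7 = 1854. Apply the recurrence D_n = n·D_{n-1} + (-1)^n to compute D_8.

D_8 = 8·1854 + 1 = 14833.

14833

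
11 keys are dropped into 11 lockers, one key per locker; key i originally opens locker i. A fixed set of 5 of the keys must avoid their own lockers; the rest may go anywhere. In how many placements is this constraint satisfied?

25022880

Inclusion-exclusion on the 5 forbidden self-matches:
Σ_{j=0}^{5} (-1)^j C(5,j)(11-j)!
= C(5,0)·11! - C(5,1)·10! + C(5,2)·9! - C(5,3)·8! + C(5,4)·7! - C(5,5)·6!
= 39916800 - 18144000 + 3628800 - 403200 + 25200 - 720
= 25022880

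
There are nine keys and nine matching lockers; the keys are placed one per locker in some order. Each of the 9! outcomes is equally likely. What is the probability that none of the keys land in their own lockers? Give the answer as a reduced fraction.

16687/45360

Favorable outcomes: !9 = 133496.
Total outcomes: 9! = 362880.
Probability = 133496/362880 = 16687/45360.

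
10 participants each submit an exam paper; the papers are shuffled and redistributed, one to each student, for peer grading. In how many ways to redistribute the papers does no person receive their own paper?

1334961

Use !n = n·!(n-1) + (-1)^n.
!10 = 10·133496 + 1 = 1334961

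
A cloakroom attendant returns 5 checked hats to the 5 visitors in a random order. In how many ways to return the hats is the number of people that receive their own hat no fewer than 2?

31

Sum C(5,i)·!(5-i) for i = 2..5:
  i=2: C(5,2)·!3 = 10·2 = 20
  i=3: C(5,3)·!2 = 10·1 = 10
  i=4: C(5,4)·!1 = 5·0 = 0
  i=5: C(5,5)·!0 = 1·1 = 1
Total = 31.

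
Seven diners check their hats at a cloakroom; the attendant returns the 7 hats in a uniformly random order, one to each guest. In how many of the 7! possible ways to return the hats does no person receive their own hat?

Recurrence: !7 = 6·(!6 + !5).
!7 = 6·(265 + 44) = 6·309 = 1854

1854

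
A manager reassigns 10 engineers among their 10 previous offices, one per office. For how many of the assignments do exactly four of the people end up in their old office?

55650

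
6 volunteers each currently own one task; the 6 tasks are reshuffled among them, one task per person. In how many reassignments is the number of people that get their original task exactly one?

Pick the single fixed position: C(6,1) = 6 ways.
The other 5 form a derangement: !5 = 44.
Total: 6 × 44 = 264.

264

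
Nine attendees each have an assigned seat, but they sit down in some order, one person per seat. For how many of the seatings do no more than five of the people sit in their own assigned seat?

362675

# with exactly i fixed is C(9,i)·!(9-i); sum over i=0..5:
  i=0: C(9,0)·!9 = 1·133496 = 133496
  i=1: C(9,1)·!8 = 9·14833 = 133497
  i=2: C(9,2)·!7 = 36·1854 = 66744
  i=3: C(9,3)·!6 = 84·265 = 22260
  i=4: C(9,4)·!5 = 126·44 = 5544
  i=5: C(9,5)·!4 = 126·9 = 1134
Total = 362675.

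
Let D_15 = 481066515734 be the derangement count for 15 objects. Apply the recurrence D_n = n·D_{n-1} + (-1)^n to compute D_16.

7697064251745

D_16 = 16·481066515734 + 1 = 7697064251745.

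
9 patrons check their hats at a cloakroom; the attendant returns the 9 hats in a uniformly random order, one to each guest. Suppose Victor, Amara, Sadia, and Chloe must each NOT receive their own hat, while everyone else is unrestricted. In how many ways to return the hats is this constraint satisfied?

229080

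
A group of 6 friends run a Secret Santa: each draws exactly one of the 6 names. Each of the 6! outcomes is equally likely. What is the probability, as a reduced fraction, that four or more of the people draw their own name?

1/45

Favorable outcomes: Σ_{i≥4} C(6,i)·!(6-i) = 15·1 + 6·0 + 1·1 = 16.
Total outcomes: 6! = 720.
Probability = 16/720 = 1/45.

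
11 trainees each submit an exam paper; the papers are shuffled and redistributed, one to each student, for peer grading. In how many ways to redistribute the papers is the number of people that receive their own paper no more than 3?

39158866

Sum C(11,i)·!(11-i) for i = 0..3:
  i=0: C(11,0)·!11 = 1·14684570 = 14684570
  i=1: C(11,1)·!10 = 11·1334961 = 14684571
  i=2: C(11,2)·!9 = 55·133496 = 7342280
  i=3: C(11,3)·!8 = 165·14833 = 2447445
Total = 39158866.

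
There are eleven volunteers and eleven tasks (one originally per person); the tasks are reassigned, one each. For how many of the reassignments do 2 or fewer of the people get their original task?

36711421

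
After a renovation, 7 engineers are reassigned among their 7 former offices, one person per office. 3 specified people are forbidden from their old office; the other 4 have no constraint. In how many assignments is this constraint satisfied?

3216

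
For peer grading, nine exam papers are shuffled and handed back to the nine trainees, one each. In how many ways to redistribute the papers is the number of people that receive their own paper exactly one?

133497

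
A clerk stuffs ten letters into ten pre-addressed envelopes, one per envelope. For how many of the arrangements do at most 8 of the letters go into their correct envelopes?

3628799

# with exactly i fixed is C(10,i)·!(10-i); sum over i=0..8:
  i=0: C(10,0)·!10 = 1·1334961 = 1334961
  i=1: C(10,1)·!9 = 10·133496 = 1334960
  i=2: C(10,2)·!8 = 45·14833 = 667485
  i=3: C(10,3)·!7 = 120·1854 = 222480
  i=4: C(10,4)·!6 = 210·265 = 55650
  i=5: C(10,5)·!5 = 252·44 = 11088
  i=6: C(10,6)·!4 = 210·9 = 1890
  i=7: C(10,7)·!3 = 120·2 = 240
  i=8: C(10,8)·!2 = 45·1 = 45
Total = 3628799.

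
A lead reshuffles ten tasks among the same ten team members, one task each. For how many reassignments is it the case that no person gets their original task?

1334961

Use !n = (n-1)(!(n-1) + !(n-2)).
!10 = 9·(133496 + 14833) = 9·148329 = 1334961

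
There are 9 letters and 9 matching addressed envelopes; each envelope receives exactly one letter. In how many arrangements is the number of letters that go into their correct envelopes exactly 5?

1134

Choose which 5 of the 9 are fixed: C(9,5) = 126.
The remaining 4 must be deranged: !4 = 9.
Total: 126 × 9 = 1134.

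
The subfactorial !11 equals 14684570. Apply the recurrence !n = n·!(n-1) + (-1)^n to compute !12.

!12 = 12·14684570 + 1 = 176214841.

176214841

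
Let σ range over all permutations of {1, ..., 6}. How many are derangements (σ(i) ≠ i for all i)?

265

The subfactorial !6 = [6!/e] (nearest integer).
6! = 720, and 720/e ≈ 264.87, so !6 = 265.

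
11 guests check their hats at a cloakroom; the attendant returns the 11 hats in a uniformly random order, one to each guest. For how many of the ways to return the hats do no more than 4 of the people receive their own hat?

39770686

Sum C(11,i)·!(11-i) for i = 0..4:
  i=0: C(11,0)·!11 = 1·14684570 = 14684570
  i=1: C(11,1)·!10 = 11·1334961 = 14684571
  i=2: C(11,2)·!9 = 55·133496 = 7342280
  i=3: C(11,3)·!8 = 165·14833 = 2447445
  i=4: C(11,4)·!7 = 330·1854 = 611820
Total = 39770686.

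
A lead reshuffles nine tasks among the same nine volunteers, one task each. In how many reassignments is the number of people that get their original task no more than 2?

333737

Sum C(9,i)·!(9-i) for i = 0..2:
  i=0: C(9,0)·!9 = 1·133496 = 133496
  i=1: C(9,1)·!8 = 9·14833 = 133497
  i=2: C(9,2)·!7 = 36·1854 = 66744
Total = 333737.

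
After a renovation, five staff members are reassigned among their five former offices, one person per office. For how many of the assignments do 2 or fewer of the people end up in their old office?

109

# with exactly i fixed is C(5,i)·!(5-i); sum over i=0..2:
  i=0: C(5,0)·!5 = 1·44 = 44
  i=1: C(5,1)·!4 = 5·9 = 45
  i=2: C(5,2)·!3 = 10·2 = 20
Total = 109.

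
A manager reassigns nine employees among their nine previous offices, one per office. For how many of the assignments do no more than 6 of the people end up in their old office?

Sum C(9,i)·!(9-i) for i = 0..6:
  i=0: C(9,0)·!9 = 1·133496 = 133496
  i=1: C(9,1)·!8 = 9·14833 = 133497
  i=2: C(9,2)·!7 = 36·1854 = 66744
  i=3: C(9,3)·!6 = 84·265 = 22260
  i=4: C(9,4)·!5 = 126·44 = 5544
  i=5: C(9,5)·!4 = 126·9 = 1134
  i=6: C(9,6)·!3 = 84·2 = 168
Total = 362843.

362843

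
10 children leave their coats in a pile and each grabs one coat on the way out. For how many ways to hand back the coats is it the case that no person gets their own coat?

1334961

The subfactorial !10 = [10!/e] (nearest integer).
10! = 3628800, and 3628800/e ≈ 1334960.92, so !10 = 1334961.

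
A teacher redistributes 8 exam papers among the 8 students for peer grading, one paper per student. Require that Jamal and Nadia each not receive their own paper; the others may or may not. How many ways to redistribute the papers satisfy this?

30960

Let A_j be the event that the j-th constrained one is fixed. By inclusion-exclusion over the 2 events:
Σ_{j=0}^{2} (-1)^j C(2,j)(8-j)!
= C(2,0)·8! - C(2,1)·7! + C(2,2)·6!
= 40320 - 10080 + 720
= 30960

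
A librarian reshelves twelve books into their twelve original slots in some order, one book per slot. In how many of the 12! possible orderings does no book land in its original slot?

176214841

Recurrence: !12 = 12·!11 + (-1)^12.
!12 = 12·14684570 + 1 = 176214841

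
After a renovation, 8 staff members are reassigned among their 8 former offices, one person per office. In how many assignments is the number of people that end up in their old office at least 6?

# with exactly i fixed is C(8,i)·!(8-i); sum over i=6..8:
  i=6: C(8,6)·!2 = 28·1 = 28
  i=7: C(8,7)·!1 = 8·0 = 0
  i=8: C(8,8)·!0 = 1·1 = 1
Total = 29.

29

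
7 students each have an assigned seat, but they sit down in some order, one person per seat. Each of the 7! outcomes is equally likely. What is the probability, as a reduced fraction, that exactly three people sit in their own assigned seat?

1/16

Favorable outcomes: C(7,3)·!4 = 35·9 = 315.
Total outcomes: 7! = 5040.
Probability = 315/5040 = 1/16.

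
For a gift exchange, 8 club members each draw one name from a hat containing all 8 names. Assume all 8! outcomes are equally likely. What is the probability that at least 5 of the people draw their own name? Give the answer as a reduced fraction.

Favorable outcomes: Σ_{i≥5} C(8,i)·!(8-i) = 56·2 + 28·1 + 8·0 + 1·1 = 141.
Total outcomes: 8! = 40320.
Probability = 141/40320 = 47/13440.

47/13440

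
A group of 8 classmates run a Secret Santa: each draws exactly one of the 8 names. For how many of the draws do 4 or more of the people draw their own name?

# with exactly i fixed is C(8,i)·!(8-i); sum over i=4..8:
  i=4: C(8,4)·!4 = 70·9 = 630
  i=5: C(8,5)·!3 = 56·2 = 112
  i=6: C(8,6)·!2 = 28·1 = 28
  i=7: C(8,7)·!1 = 8·0 = 0
  i=8: C(8,8)·!0 = 1·1 = 1
Total = 771.

771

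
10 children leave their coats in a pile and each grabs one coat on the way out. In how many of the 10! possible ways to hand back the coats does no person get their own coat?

1334961

Use !n = (n-1)(!(n-1) + !(n-2)).
!10 = 9·(133496 + 14833) = 9·148329 = 1334961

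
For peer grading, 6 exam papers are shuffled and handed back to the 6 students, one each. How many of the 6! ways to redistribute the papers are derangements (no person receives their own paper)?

265

Use !n = n·!(n-1) + (-1)^n.
!6 = 6·44 + 1 = 265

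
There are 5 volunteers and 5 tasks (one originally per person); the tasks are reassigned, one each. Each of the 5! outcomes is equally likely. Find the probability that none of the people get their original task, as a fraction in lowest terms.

11/30

Favorable outcomes: !5 = 44.
Total outcomes: 5! = 120.
Probability = 44/120 = 11/30.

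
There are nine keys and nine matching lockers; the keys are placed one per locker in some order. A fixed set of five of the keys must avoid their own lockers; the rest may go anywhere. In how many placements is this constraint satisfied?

Let A_j be the event that the j-th constrained one is fixed. By inclusion-exclusion over the 5 events:
Σ_{j=0}^{5} (-1)^j C(5,j)(9-j)!
= C(5,0)·9! - C(5,1)·8! + C(5,2)·7! - C(5,3)·6! + C(5,4)·5! - C(5,5)·4!
= 362880 - 201600 + 50400 - 7200 + 600 - 24
= 205056

205056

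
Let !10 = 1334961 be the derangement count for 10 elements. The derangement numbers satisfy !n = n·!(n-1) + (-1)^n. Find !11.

14684570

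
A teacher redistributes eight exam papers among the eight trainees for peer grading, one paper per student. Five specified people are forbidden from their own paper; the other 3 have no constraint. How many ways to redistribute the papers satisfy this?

Let A_j be the event that the j-th constrained one is fixed. By inclusion-exclusion over the 5 events:
Σ_{j=0}^{5} (-1)^j C(5,j)(8-j)!
= C(5,0)·8! - C(5,1)·7! + C(5,2)·6! - C(5,3)·5! + C(5,4)·4! - C(5,5)·3!
= 40320 - 25200 + 7200 - 1200 + 120 - 6
= 21234

21234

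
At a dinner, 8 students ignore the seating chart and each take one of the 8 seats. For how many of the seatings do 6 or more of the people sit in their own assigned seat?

# with exactly i fixed is C(8,i)·!(8-i); sum over i=6..8:
  i=6: C(8,6)·!2 = 28·1 = 28
  i=7: C(8,7)·!1 = 8·0 = 0
  i=8: C(8,8)·!0 = 1·1 = 1
Total = 29.

29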